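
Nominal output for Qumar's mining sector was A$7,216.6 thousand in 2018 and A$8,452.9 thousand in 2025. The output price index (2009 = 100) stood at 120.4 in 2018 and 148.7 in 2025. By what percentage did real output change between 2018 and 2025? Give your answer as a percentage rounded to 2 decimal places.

Deflate each year: 2018 → 7216.6/1.204 = 5993.85; 2025 → 8452.9/1.487 = 5684.53.
So real output changed by 5684.53/5993.85 − 1 = -0.0516, i.e. -5.16%.

-5.16%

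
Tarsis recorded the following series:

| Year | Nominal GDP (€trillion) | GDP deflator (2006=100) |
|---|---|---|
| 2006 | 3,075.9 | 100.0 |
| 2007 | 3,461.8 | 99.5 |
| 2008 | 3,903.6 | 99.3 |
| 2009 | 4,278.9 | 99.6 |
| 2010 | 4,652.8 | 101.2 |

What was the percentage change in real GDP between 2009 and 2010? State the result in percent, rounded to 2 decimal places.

Real GDP 2009 = 4278.9/0.996 = 4296.08.
Real GDP 2010 = 4652.8/1.012 = 4597.63.
Change = 4597.63/4296.08 − 1 = 0.0702.

7.02%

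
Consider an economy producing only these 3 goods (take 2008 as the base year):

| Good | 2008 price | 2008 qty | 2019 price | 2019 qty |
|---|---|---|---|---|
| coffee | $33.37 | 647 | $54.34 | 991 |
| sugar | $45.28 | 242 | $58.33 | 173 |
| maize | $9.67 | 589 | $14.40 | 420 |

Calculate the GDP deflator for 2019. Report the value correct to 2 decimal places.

155.66

Nominal GDP 2019 = 54.34·991 + 58.33·173 + 14.40·420 = 69990.03.
Real GDP 2019 (at 2008 prices) = 33.37·991 + 45.28·173 + 9.67·420 = 44964.51.
Deflator = Nominal/Real × 100 = 69990.03/44964.51 × 100 = 155.656.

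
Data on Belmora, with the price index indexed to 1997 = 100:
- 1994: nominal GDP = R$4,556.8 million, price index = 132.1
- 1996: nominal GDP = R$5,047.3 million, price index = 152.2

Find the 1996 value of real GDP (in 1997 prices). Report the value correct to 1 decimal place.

R$3,316.2 million

Real GDP = Nominal / (price index/100) = 5047.3 / 1.522 = 3316.23.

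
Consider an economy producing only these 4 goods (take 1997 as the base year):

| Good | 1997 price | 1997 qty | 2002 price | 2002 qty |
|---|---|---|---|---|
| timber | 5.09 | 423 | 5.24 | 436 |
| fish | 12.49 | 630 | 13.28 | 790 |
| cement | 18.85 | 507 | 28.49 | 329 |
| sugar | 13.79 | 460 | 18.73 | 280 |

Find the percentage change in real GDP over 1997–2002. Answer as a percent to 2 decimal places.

-14.55%

Real GDP 1997 = Nominal GDP 1997 = 5.09·423 + 12.49·630 + 18.85·507 + 13.79·460 = 25922.12.
Real GDP 2002 (at 1997 prices) = 5.09·436 + 12.49·790 + 18.85·329 + 13.79·280 = 22149.19.
Real growth = 22149.19/25922.12 − 1 = -0.1455.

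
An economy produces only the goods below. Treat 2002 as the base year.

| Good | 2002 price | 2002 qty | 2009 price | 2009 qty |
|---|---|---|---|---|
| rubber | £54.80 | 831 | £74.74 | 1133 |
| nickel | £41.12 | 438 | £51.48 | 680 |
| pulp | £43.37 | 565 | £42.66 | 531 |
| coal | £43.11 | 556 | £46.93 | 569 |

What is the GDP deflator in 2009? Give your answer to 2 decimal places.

122.84

Nominal GDP 2009 = 74.74·1133 + 51.48·680 + 42.66·531 + 46.93·569 = 169042.45.
Real GDP 2009 (at 2002 prices) = 54.80·1133 + 41.12·680 + 43.37·531 + 43.11·569 = 137609.06.
Deflator = Nominal/Real × 100 = 169042.45/137609.06 × 100 = 122.843.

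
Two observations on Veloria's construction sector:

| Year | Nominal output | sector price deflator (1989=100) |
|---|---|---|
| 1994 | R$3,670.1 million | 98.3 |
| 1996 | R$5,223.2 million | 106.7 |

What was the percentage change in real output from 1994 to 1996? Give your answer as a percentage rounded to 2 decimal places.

Real output 1994 = 3670.1 / 0.983 = 3733.57.
Real output 1996 = 5223.2 / 1.067 = 4895.22.
Real growth = 4895.22 / 3733.57 − 1 = 0.3111.

31.11%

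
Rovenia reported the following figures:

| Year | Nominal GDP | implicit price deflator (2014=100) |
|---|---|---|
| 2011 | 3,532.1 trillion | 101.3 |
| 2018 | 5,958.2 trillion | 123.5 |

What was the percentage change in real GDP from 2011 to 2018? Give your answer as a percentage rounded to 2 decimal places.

38.36%

Deflate each year: 2011 → 3532.1/1.013 = 3486.77; 2018 → 5958.2/1.235 = 4824.45.
So real GDP changed by 4824.45/3486.77 − 1 = 0.3836, i.e. 38.36%.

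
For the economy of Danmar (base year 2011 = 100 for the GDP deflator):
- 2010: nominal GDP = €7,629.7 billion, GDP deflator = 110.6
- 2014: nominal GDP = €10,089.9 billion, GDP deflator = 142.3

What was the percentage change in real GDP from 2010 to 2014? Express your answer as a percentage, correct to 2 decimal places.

2.78%

Deflate each year: 2010 → 7629.7/1.106 = 6898.46; 2014 → 10089.9/1.423 = 7090.58.
So real GDP changed by 7090.58/6898.46 − 1 = 0.0278, i.e. 2.78%.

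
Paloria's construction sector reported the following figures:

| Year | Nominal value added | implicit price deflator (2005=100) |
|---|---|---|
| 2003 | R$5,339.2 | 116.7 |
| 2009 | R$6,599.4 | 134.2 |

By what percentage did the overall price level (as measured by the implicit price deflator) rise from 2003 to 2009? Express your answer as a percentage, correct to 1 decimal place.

Price-level change = 134.2 / 116.7 − 1 = 0.1500.

15.0%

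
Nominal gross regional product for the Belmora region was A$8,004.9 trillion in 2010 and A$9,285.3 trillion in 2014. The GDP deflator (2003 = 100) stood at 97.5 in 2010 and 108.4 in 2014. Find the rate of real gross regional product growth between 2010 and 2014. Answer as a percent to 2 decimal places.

Deflate each year: 2010 → 8004.9/0.975 = 8210.15; 2014 → 9285.3/1.084 = 8565.77.
So real gross regional product changed by 8565.77/8210.15 − 1 = 0.0433, i.e. 4.33%.

4.33%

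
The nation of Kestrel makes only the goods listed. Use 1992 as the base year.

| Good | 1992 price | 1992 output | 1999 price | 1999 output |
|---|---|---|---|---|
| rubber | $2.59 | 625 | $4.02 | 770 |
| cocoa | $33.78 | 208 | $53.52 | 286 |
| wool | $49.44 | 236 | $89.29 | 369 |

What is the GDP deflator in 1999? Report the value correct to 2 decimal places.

171.75

Nominal GDP 1999 = 4.02·770 + 53.52·286 + 89.29·369 = 51350.13.
Real GDP 1999 (at 1992 prices) = 2.59·770 + 33.78·286 + 49.44·369 = 29898.74.
Deflator = Nominal/Real × 100 = 51350.13/29898.74 × 100 = 171.747.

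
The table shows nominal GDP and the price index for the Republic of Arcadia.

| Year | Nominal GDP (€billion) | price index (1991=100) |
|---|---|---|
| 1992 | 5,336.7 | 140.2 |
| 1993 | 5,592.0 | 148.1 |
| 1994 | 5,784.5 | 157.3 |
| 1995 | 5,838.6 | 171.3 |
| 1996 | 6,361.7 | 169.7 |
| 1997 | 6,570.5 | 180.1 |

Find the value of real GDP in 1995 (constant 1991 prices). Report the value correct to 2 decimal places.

Real GDP 1995 = 5838.6 / 1.713 = 3408.41.

€3,408.41 billion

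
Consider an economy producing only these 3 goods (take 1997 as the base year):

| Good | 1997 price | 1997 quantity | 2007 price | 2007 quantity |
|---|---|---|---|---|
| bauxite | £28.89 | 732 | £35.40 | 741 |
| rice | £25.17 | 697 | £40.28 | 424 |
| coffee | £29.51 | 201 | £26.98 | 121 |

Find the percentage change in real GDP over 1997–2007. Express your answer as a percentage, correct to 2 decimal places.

-20.11%

Real GDP 1997 = Nominal GDP 1997 = 28.89·732 + 25.17·697 + 29.51·201 = 44622.48.
Real GDP 2007 (at 1997 prices) = 28.89·741 + 25.17·424 + 29.51·121 = 35650.28.
Real growth = 35650.28/44622.48 − 1 = -0.2011.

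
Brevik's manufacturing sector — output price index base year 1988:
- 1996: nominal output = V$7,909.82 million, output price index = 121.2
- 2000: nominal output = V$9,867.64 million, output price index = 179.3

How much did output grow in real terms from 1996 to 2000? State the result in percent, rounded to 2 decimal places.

Deflate each year: 1996 → 7909.82/1.212 = 6526.25; 2000 → 9867.64/1.793 = 5503.42.
So real output changed by 5503.42/6526.25 − 1 = -0.1567, i.e. -15.67%.

-15.67%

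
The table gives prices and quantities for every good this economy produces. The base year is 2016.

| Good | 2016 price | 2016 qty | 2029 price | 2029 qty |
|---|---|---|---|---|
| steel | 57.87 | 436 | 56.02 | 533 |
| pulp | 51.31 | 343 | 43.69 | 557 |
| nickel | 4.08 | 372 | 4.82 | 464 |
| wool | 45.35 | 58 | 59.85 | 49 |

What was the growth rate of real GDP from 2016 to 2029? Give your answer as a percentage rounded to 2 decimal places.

35.25%

Real GDP 2016 = Nominal GDP 2016 = 57.87·436 + 51.31·343 + 4.08·372 + 45.35·58 = 46978.71.
Real GDP 2029 (at 2016 prices) = 57.87·533 + 51.31·557 + 4.08·464 + 45.35·49 = 63539.65.
Real growth = 63539.65/46978.71 − 1 = 0.3525.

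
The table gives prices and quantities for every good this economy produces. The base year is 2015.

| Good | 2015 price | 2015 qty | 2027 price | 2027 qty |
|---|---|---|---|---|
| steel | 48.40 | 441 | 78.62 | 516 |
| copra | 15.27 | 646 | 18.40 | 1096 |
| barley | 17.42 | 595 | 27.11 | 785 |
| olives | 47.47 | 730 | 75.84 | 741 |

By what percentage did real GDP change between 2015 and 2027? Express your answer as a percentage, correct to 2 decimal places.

18.80%

Real GDP 2015 = Nominal GDP 2015 = 48.40·441 + 15.27·646 + 17.42·595 + 47.47·730 = 76226.82.
Real GDP 2027 (at 2015 prices) = 48.40·516 + 15.27·1096 + 17.42·785 + 47.47·741 = 90560.29.
Real growth = 90560.29/76226.82 − 1 = 0.1880.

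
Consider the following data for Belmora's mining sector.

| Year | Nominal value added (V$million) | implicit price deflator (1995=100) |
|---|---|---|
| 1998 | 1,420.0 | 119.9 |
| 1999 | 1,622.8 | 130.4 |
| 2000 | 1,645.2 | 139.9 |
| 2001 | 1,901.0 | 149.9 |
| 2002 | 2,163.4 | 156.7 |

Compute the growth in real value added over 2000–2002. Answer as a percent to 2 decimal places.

17.40%

Real value added 2000 = 1645.2/1.399 = 1175.98.
Real value added 2002 = 2163.4/1.567 = 1380.60.
Change = 1380.60/1175.98 − 1 = 0.1740.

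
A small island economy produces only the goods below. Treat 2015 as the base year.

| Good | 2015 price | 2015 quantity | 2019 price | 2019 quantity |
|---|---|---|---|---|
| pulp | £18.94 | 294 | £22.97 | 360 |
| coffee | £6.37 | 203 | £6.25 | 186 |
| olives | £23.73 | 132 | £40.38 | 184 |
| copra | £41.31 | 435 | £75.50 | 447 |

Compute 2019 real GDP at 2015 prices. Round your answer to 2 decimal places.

£30835.11

Real GDP 2019 = Σ (p_2015 × q_2019) = 18.94·360 + 6.37·186 + 23.73·184 + 41.31·447 = 30835.11.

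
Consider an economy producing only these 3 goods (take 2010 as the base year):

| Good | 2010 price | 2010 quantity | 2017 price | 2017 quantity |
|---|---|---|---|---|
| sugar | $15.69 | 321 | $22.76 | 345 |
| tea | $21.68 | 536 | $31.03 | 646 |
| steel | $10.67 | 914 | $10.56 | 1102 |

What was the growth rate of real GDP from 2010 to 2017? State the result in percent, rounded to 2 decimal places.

Real GDP 2010 = Nominal GDP 2010 = 15.69·321 + 21.68·536 + 10.67·914 = 26409.35.
Real GDP 2017 (at 2010 prices) = 15.69·345 + 21.68·646 + 10.67·1102 = 31176.67.
Real growth = 31176.67/26409.35 − 1 = 0.1805.

18.05%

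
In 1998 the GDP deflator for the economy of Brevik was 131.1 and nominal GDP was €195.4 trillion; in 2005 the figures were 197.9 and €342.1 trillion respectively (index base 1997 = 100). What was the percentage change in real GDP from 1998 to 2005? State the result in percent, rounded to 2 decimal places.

Deflate each year: 1998 → 195.4/1.311 = 149.05; 2005 → 342.1/1.979 = 172.87.
So real GDP changed by 172.87/149.05 − 1 = 0.1598, i.e. 15.98%.

15.98%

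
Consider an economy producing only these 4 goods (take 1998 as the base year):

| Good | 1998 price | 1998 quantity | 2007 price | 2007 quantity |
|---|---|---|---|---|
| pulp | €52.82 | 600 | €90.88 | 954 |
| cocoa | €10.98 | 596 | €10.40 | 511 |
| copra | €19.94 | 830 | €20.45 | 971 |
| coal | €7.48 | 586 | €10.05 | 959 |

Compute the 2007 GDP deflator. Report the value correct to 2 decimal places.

147.22

Nominal GDP 2007 = 90.88·954 + 10.40·511 + 20.45·971 + 10.05·959 = 121508.82.
Real GDP 2007 (at 1998 prices) = 52.82·954 + 10.98·511 + 19.94·971 + 7.48·959 = 82536.12.
Deflator = Nominal/Real × 100 = 121508.82/82536.12 × 100 = 147.219.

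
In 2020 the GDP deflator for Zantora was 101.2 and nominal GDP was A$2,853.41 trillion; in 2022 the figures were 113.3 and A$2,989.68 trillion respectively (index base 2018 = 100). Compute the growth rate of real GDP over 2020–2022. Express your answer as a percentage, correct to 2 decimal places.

-6.41%

Deflate each year: 2020 → 2853.41/1.012 = 2819.58; 2022 → 2989.68/1.133 = 2638.73.
So real GDP changed by 2638.73/2819.58 − 1 = -0.0641, i.e. -6.41%.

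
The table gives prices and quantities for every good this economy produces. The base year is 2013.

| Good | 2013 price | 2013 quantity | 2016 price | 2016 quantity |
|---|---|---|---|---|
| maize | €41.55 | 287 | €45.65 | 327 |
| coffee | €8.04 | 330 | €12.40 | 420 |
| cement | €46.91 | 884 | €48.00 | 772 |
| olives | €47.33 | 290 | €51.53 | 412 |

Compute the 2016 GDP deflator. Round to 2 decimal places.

107.90

Nominal GDP 2016 = 45.65·327 + 12.40·420 + 48.00·772 + 51.53·412 = 78421.91.
Real GDP 2016 (at 2013 prices) = 41.55·327 + 8.04·420 + 46.91·772 + 47.33·412 = 72678.13.
Deflator = Nominal/Real × 100 = 78421.91/72678.13 × 100 = 107.903.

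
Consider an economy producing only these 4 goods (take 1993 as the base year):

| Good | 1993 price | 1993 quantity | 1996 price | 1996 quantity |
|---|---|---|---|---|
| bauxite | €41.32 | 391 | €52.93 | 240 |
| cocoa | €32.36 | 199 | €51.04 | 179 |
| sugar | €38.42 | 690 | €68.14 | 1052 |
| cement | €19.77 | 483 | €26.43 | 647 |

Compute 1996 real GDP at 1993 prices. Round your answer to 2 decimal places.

Real GDP 1996 = Σ (p_1993 × q_1996) = 41.32·240 + 32.36·179 + 38.42·1052 + 19.77·647 = 68918.27.

€68918.27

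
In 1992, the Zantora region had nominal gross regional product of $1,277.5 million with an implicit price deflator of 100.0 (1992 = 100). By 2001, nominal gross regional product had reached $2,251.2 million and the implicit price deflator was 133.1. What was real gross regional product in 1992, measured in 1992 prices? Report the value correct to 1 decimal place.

Real gross regional product = Nominal / (implicit price deflator/100) = 1277.5 / 1.000 = 1277.50.

$1,277.5 million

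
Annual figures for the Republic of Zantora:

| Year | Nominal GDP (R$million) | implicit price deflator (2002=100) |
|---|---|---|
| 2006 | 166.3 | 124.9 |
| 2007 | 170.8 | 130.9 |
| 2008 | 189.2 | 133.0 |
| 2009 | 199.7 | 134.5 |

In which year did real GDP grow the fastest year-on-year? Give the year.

2008

2007: real = 170.8/1.309 = 130.48; growth vs 2006 (133.15) = -2.01%.
2008: real = 189.2/1.330 = 142.26; growth vs 2007 (130.48) = 9.03%.
2009: real = 199.7/1.345 = 148.48; growth vs 2008 (142.26) = 4.37%.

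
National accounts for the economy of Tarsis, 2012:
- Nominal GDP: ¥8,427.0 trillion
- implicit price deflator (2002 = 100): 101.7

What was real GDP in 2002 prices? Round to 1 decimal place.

Real GDP = Nominal / (implicit price deflator/100) = 8427.0 / 1.017 = 8286.14.

¥8,286.1 trillion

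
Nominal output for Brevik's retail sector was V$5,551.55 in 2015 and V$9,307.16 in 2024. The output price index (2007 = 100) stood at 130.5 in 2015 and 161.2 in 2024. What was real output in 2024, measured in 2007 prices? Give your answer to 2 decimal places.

V$5,773.67

Real output = Nominal / (output price index/100) = 9307.16 / 1.612 = 5773.67.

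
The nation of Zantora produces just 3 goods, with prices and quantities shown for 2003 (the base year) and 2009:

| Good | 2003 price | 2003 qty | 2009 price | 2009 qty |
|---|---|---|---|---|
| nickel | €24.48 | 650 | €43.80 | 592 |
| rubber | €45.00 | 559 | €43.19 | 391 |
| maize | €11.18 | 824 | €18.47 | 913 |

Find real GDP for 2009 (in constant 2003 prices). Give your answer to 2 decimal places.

Real GDP 2009 = Σ (p_2003 × q_2009) = 24.48·592 + 45.00·391 + 11.18·913 = 42294.50.

€42294.50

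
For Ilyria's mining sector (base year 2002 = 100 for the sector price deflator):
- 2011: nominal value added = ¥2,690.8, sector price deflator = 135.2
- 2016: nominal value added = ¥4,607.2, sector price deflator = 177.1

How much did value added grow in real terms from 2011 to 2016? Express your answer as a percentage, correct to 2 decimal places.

30.71%

Real value added 2011 = 2690.8 / 1.352 = 1990.24.
Real value added 2016 = 4607.2 / 1.771 = 2601.47.
Real growth = 2601.47 / 1990.24 − 1 = 0.3071.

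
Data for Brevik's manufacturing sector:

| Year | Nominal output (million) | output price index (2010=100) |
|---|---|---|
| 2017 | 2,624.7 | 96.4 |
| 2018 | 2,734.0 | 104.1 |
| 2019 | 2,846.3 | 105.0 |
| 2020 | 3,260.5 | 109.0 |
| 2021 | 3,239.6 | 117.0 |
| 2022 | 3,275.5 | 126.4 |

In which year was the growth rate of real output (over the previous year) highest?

2020

2018: real = 2734.0/1.041 = 2626.32; growth vs 2017 (2722.72) = -3.54%.
2019: real = 2846.3/1.050 = 2710.76; growth vs 2018 (2626.32) = 3.22%.
2020: real = 3260.5/1.090 = 2991.28; growth vs 2019 (2710.76) = 10.35%.
2021: real = 3239.6/1.170 = 2768.89; growth vs 2020 (2991.28) = -7.43%.
2022: real = 3275.5/1.264 = 2591.38; growth vs 2021 (2768.89) = -6.41%.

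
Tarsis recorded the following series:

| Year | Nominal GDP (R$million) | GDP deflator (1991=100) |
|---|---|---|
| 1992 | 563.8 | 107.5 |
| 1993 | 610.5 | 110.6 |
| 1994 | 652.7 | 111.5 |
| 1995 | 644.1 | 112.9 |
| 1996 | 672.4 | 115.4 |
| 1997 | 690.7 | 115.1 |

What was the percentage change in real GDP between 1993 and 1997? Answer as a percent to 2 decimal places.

Real GDP 1993 = 610.5/1.106 = 551.99.
Real GDP 1997 = 690.7/1.151 = 600.09.
Change = 600.09/551.99 − 1 = 0.0871.

8.71%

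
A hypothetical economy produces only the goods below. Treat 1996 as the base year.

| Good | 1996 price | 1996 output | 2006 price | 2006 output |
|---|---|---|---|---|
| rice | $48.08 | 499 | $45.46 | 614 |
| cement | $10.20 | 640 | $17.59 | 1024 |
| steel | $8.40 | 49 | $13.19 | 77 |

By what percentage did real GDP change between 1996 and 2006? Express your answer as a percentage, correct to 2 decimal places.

31.30%

Real GDP 1996 = Nominal GDP 1996 = 48.08·499 + 10.20·640 + 8.40·49 = 30931.52.
Real GDP 2006 (at 1996 prices) = 48.08·614 + 10.20·1024 + 8.40·77 = 40612.72.
Real growth = 40612.72/30931.52 − 1 = 0.3130.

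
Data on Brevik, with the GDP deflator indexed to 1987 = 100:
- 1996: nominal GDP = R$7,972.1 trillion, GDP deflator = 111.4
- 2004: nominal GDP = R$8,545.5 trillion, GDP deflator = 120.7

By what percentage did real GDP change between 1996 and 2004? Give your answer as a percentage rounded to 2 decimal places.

-1.07%

Real GDP 1996 = 7972.1 / 1.114 = 7156.28.
Real GDP 2004 = 8545.5 / 1.207 = 7079.95.
Real growth = 7079.95 / 7156.28 − 1 = -0.0107.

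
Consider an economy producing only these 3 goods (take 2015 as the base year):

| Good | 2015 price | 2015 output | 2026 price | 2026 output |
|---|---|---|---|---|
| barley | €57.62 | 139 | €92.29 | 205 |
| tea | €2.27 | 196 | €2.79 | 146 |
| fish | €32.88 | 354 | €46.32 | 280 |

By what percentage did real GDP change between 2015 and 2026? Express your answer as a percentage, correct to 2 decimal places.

6.25%

Real GDP 2015 = Nominal GDP 2015 = 57.62·139 + 2.27·196 + 32.88·354 = 20093.62.
Real GDP 2026 (at 2015 prices) = 57.62·205 + 2.27·146 + 32.88·280 = 21349.92.
Real growth = 21349.92/20093.62 − 1 = 0.0625.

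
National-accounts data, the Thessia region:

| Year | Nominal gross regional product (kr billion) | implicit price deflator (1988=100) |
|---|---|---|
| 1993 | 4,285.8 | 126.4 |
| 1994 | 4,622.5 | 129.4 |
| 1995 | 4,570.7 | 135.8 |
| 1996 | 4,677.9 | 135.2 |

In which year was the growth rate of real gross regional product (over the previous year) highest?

1994: real = 4622.5/1.294 = 3572.26; growth vs 1993 (3390.66) = 5.36%.
1995: real = 4570.7/1.358 = 3365.76; growth vs 1994 (3572.26) = -5.78%.
1996: real = 4677.9/1.352 = 3459.99; growth vs 1995 (3365.76) = 2.80%.

1994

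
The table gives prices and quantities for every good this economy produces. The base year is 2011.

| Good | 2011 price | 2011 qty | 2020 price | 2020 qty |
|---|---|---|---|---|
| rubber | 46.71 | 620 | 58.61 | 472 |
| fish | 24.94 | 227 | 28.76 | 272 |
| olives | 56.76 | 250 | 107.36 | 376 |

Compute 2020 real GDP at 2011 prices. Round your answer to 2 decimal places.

Real GDP 2020 = Σ (p_2011 × q_2020) = 46.71·472 + 24.94·272 + 56.76·376 = 50172.56.

50172.56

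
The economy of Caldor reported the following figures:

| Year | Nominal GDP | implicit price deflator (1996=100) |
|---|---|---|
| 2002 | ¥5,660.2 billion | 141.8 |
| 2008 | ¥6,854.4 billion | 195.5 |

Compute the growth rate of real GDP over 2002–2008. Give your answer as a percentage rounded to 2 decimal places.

-12.17%

Deflate each year: 2002 → 5660.2/1.418 = 3991.68; 2008 → 6854.4/1.955 = 3506.09.
So real GDP changed by 3506.09/3991.68 − 1 = -0.1217, i.e. -12.17%.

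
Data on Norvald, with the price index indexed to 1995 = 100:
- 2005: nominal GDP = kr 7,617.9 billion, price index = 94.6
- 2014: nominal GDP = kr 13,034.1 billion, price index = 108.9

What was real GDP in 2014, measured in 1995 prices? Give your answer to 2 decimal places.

Real GDP = Nominal / (price index/100) = 13034.1 / 1.089 = 11968.87.

kr 11,968.87 billion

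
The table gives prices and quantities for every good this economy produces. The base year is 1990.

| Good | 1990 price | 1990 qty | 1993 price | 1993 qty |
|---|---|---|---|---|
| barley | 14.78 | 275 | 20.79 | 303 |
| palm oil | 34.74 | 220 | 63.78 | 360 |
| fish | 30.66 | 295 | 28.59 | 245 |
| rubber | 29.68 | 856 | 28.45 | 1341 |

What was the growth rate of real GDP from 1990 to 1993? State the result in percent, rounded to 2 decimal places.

Real GDP 1990 = Nominal GDP 1990 = 14.78·275 + 34.74·220 + 30.66·295 + 29.68·856 = 46158.08.
Real GDP 1993 (at 1990 prices) = 14.78·303 + 34.74·360 + 30.66·245 + 29.68·1341 = 64297.32.
Real growth = 64297.32/46158.08 − 1 = 0.3930.

39.30%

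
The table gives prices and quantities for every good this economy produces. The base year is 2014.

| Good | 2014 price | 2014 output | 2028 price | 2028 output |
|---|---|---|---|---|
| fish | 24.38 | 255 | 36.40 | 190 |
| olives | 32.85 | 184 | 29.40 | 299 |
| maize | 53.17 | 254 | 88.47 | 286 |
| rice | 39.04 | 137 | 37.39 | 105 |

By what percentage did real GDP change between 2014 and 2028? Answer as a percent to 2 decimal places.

Real GDP 2014 = Nominal GDP 2014 = 24.38·255 + 32.85·184 + 53.17·254 + 39.04·137 = 31114.96.
Real GDP 2028 (at 2014 prices) = 24.38·190 + 32.85·299 + 53.17·286 + 39.04·105 = 33760.17.
Real growth = 33760.17/31114.96 − 1 = 0.0850.

8.50%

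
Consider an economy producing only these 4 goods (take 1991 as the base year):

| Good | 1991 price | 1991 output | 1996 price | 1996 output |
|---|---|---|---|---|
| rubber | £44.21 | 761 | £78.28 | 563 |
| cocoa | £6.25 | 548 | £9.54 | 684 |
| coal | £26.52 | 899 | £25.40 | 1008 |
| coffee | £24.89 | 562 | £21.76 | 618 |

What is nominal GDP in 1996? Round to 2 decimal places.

£89647.88

Nominal GDP 1996 = Σ (p_1996 × q_1996) = 78.28·563 + 9.54·684 + 25.40·1008 + 21.76·618 = 89647.88.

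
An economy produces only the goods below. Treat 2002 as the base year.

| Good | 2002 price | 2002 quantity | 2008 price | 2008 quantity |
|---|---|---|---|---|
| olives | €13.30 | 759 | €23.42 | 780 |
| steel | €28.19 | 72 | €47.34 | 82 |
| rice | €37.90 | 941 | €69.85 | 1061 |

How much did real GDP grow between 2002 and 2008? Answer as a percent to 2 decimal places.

Real GDP 2002 = Nominal GDP 2002 = 13.30·759 + 28.19·72 + 37.90·941 = 47788.28.
Real GDP 2008 (at 2002 prices) = 13.30·780 + 28.19·82 + 37.90·1061 = 52897.48.
Real growth = 52897.48/47788.28 − 1 = 0.1069.

10.69%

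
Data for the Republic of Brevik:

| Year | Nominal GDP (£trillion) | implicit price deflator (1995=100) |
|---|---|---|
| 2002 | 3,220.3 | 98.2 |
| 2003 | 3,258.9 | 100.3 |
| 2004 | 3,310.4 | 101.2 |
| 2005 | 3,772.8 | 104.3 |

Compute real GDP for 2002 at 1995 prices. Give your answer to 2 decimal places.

Real GDP 2002 = 3220.3 / 0.982 = 3279.33.

£3,279.33 trillion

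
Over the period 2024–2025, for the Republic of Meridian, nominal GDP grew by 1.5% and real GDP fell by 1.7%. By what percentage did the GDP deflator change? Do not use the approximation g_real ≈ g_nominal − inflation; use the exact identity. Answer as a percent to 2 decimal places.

3.26%

(1 + g_nom) = (1 + g_real)(1 + π), so π = 1.0150 / 0.9830 − 1 = 0.03255.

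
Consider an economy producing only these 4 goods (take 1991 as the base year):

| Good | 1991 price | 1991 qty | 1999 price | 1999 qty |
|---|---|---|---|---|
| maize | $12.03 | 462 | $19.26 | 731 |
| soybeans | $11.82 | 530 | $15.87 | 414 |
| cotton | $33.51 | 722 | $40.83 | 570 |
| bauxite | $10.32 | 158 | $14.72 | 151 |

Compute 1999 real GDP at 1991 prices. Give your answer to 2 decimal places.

Real GDP 1999 = Σ (p_1991 × q_1999) = 12.03·731 + 11.82·414 + 33.51·570 + 10.32·151 = 34346.43.

$34346.43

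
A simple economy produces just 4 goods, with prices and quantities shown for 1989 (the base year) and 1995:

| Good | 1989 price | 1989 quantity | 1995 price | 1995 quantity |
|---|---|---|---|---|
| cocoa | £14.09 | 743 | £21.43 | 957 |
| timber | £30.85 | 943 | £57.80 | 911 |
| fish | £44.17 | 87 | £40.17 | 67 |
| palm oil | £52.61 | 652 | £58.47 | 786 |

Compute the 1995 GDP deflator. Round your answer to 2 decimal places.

Nominal GDP 1995 = 21.43·957 + 57.80·911 + 40.17·67 + 58.47·786 = 121813.12.
Real GDP 1995 (at 1989 prices) = 14.09·957 + 30.85·911 + 44.17·67 + 52.61·786 = 85899.33.
Deflator = Nominal/Real × 100 = 121813.12/85899.33 × 100 = 141.809.

141.81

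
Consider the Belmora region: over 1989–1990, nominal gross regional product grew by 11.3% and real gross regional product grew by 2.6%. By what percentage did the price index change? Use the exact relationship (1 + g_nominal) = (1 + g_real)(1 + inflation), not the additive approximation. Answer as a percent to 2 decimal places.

(1 + g_nom) = (1 + g_real)(1 + π), so π = 1.1130 / 1.0260 − 1 = 0.08480.

8.48%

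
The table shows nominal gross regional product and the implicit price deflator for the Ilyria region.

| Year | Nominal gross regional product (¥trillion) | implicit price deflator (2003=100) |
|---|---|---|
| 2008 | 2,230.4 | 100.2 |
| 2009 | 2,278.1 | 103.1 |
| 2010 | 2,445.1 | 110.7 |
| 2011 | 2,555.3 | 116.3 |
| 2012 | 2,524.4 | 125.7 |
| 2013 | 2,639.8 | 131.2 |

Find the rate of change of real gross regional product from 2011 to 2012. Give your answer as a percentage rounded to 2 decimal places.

-8.60%

Real gross regional product 2011 = 2555.3/1.163 = 2197.16.
Real gross regional product 2012 = 2524.4/1.257 = 2008.27.
Change = 2008.27/2197.16 − 1 = -0.0860.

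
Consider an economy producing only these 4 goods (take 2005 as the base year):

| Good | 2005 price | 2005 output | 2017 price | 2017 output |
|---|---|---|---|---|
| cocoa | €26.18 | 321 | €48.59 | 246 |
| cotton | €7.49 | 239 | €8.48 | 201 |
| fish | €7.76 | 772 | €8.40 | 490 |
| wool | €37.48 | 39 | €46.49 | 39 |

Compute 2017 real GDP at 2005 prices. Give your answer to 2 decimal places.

€13209.89

Real GDP 2017 = Σ (p_2005 × q_2017) = 26.18·246 + 7.49·201 + 7.76·490 + 37.48·39 = 13209.89.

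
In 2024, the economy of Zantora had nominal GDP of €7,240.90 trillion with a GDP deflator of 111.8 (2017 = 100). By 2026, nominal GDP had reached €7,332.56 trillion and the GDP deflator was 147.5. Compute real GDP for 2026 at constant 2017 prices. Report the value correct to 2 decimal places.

€4,971.23 trillion

Real GDP = Nominal / (GDP deflator/100) = 7332.56 / 1.475 = 4971.23.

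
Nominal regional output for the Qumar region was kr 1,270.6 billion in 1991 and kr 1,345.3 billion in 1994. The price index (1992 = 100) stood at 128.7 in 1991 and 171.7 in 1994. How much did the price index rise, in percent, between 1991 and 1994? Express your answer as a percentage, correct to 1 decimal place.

33.4%

Price-level change = 171.7 / 128.7 − 1 = 0.3341.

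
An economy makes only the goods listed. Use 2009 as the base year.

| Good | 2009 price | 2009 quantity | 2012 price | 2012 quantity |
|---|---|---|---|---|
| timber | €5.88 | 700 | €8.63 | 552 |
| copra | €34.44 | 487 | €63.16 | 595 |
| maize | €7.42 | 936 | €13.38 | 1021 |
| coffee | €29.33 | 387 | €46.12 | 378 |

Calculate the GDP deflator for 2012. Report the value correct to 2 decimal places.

173.20

Nominal GDP 2012 = 8.63·552 + 63.16·595 + 13.38·1021 + 46.12·378 = 73438.30.
Real GDP 2012 (at 2009 prices) = 5.88·552 + 34.44·595 + 7.42·1021 + 29.33·378 = 42400.12.
Deflator = Nominal/Real × 100 = 73438.30/42400.12 × 100 = 173.203.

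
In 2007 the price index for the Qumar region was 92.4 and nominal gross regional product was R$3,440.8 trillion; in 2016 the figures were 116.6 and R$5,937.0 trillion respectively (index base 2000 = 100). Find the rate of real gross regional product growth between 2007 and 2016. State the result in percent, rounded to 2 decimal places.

36.74%

Deflate each year: 2007 → 3440.8/0.924 = 3723.81; 2016 → 5937.0/1.166 = 5091.77.
So real gross regional product changed by 5091.77/3723.81 − 1 = 0.3674, i.e. 36.74%.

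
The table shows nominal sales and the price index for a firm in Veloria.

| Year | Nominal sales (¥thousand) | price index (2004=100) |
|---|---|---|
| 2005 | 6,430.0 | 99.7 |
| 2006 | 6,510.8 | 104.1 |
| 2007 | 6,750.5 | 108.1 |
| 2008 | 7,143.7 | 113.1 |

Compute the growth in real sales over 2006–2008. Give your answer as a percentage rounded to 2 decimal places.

0.99%

Real sales 2006 = 6510.8/1.041 = 6254.37.
Real sales 2008 = 7143.7/1.131 = 6316.27.
Change = 6316.27/6254.37 − 1 = 0.0099.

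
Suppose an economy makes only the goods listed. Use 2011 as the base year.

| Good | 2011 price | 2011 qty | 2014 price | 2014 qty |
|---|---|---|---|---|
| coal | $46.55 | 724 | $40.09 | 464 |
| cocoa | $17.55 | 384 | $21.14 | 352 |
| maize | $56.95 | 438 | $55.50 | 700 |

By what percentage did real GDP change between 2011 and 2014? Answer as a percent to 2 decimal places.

Real GDP 2011 = Nominal GDP 2011 = 46.55·724 + 17.55·384 + 56.95·438 = 65385.50.
Real GDP 2014 (at 2011 prices) = 46.55·464 + 17.55·352 + 56.95·700 = 67641.80.
Real growth = 67641.80/65385.50 − 1 = 0.0345.

3.45%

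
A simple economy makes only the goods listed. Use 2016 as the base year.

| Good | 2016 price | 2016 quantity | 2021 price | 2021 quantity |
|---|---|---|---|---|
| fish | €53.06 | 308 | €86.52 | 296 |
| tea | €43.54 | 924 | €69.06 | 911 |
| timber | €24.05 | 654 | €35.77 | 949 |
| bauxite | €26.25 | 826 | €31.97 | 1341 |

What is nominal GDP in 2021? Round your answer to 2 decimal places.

Nominal GDP 2021 = Σ (p_2021 × q_2021) = 86.52·296 + 69.06·911 + 35.77·949 + 31.97·1341 = 165341.08.

€165341.08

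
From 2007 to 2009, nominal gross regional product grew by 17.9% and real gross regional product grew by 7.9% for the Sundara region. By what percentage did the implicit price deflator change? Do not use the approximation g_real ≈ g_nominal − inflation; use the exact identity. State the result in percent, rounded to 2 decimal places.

9.27%

(1 + g_nom) = (1 + g_real)(1 + π), so π = 1.1790 / 1.0790 − 1 = 0.09268.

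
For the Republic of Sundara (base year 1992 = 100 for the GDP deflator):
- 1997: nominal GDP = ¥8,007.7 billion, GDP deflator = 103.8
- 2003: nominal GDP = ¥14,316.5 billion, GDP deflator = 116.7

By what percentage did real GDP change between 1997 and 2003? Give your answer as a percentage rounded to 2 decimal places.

Real GDP 1997 = 8007.7 / 1.038 = 7714.55.
Real GDP 2003 = 14316.5 / 1.167 = 12267.78.
Real growth = 12267.78 / 7714.55 − 1 = 0.5902.

59.02%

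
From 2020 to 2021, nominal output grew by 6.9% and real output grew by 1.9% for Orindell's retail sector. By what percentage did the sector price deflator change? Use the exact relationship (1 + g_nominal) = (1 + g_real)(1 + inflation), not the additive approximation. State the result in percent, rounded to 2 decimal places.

4.91%

(1 + g_nom) = (1 + g_real)(1 + π), so π = 1.0690 / 1.0190 − 1 = 0.04907.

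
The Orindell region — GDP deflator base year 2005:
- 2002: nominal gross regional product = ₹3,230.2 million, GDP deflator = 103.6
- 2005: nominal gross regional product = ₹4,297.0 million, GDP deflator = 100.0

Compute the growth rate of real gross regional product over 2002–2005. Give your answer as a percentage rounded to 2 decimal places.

37.81%

Deflate each year: 2002 → 3230.2/1.036 = 3117.95; 2005 → 4297.0/1.000 = 4297.00.
So real gross regional product changed by 4297.00/3117.95 − 1 = 0.3781, i.e. 37.81%.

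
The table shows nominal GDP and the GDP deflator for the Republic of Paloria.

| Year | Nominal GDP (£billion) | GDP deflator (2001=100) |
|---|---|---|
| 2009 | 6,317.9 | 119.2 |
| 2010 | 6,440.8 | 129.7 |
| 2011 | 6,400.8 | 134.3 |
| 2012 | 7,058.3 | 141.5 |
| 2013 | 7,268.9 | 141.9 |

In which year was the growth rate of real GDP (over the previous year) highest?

2012

2010: real = 6440.8/1.297 = 4965.92; growth vs 2009 (5300.25) = -6.31%.
2011: real = 6400.8/1.343 = 4766.05; growth vs 2010 (4965.92) = -4.02%.
2012: real = 7058.3/1.415 = 4988.20; growth vs 2011 (4766.05) = 4.66%.
2013: real = 7268.9/1.419 = 5122.55; growth vs 2012 (4988.20) = 2.69%.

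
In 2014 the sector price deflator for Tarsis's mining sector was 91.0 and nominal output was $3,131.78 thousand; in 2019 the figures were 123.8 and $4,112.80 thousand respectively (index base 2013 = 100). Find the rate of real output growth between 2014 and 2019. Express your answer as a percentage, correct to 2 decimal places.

-3.47%

Deflate each year: 2014 → 3131.78/0.910 = 3441.52; 2019 → 4112.80/1.238 = 3322.13.
So real output changed by 3322.13/3441.52 − 1 = -0.0347, i.e. -3.47%.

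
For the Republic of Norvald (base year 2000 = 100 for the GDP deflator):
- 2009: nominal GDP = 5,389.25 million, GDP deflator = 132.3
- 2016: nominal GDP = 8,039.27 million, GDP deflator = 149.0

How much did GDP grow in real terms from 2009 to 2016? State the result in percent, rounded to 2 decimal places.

Deflate each year: 2009 → 5389.25/1.323 = 4073.51; 2016 → 8039.27/1.490 = 5395.48.
So real GDP changed by 5395.48/4073.51 − 1 = 0.3245, i.e. 32.45%.

32.45%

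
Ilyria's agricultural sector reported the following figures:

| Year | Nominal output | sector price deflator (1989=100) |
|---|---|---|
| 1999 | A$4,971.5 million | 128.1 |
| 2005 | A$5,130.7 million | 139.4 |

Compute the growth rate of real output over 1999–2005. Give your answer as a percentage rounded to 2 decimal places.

-5.16%

Real output 1999 = 4971.5 / 1.281 = 3880.95.
Real output 2005 = 5130.7 / 1.394 = 3680.56.
Real growth = 3680.56 / 3880.95 − 1 = -0.0516.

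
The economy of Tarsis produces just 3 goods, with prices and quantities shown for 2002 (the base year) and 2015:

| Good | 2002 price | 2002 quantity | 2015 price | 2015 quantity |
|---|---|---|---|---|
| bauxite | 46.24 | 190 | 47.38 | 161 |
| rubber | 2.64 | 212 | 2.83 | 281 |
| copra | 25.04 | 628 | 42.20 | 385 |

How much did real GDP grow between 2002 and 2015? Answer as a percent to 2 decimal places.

-28.89%

Real GDP 2002 = Nominal GDP 2002 = 46.24·190 + 2.64·212 + 25.04·628 = 25070.40.
Real GDP 2015 (at 2002 prices) = 46.24·161 + 2.64·281 + 25.04·385 = 17826.88.
Real growth = 17826.88/25070.40 − 1 = -0.2889.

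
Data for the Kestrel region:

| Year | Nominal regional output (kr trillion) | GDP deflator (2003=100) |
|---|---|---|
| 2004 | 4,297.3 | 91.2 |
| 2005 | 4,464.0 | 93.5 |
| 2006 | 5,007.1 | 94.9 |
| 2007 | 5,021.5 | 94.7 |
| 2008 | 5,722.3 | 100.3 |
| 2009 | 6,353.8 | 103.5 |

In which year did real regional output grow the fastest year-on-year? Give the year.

2006

2005: real = 4464.0/0.935 = 4774.33; growth vs 2004 (4711.95) = 1.32%.
2006: real = 5007.1/0.949 = 5276.19; growth vs 2005 (4774.33) = 10.51%.
2007: real = 5021.5/0.947 = 5302.53; growth vs 2006 (5276.19) = 0.50%.
2008: real = 5722.3/1.003 = 5705.18; growth vs 2007 (5302.53) = 7.59%.
2009: real = 6353.8/1.035 = 6138.94; growth vs 2008 (5705.18) = 7.60%.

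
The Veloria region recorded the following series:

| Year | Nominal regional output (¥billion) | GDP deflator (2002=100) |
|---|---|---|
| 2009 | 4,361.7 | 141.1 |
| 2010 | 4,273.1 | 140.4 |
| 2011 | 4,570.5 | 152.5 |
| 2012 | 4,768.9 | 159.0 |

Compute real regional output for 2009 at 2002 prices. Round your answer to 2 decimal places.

¥3,091.21 billion

Real regional output 2009 = 4361.7 / 1.411 = 3091.21.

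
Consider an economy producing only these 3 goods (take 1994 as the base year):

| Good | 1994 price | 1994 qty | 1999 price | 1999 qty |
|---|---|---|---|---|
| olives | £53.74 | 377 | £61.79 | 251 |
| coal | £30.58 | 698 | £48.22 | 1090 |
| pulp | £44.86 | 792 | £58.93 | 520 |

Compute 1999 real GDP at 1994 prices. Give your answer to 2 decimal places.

£70148.14

Real GDP 1999 = Σ (p_1994 × q_1999) = 53.74·251 + 30.58·1090 + 44.86·520 = 70148.14.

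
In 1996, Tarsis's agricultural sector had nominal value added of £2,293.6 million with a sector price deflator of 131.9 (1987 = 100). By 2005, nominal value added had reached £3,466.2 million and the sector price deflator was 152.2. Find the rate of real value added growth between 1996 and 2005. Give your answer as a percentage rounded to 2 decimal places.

30.97%

Real value added 1996 = 2293.6 / 1.319 = 1738.89.
Real value added 2005 = 3466.2 / 1.522 = 2277.40.
Real growth = 2277.40 / 1738.89 − 1 = 0.3097.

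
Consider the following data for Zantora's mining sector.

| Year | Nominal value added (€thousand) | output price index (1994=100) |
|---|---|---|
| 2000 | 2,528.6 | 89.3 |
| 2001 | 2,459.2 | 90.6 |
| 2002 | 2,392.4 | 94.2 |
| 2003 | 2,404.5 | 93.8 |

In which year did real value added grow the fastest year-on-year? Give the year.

2001: real = 2459.2/0.906 = 2714.35; growth vs 2000 (2831.58) = -4.14%.
2002: real = 2392.4/0.942 = 2539.70; growth vs 2001 (2714.35) = -6.43%.
2003: real = 2404.5/0.938 = 2563.43; growth vs 2002 (2539.70) = 0.93%.

2003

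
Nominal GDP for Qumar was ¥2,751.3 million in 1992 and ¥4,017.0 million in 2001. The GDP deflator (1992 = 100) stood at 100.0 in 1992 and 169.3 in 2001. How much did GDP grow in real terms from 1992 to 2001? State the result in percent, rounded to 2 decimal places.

-13.76%

Real GDP 1992 = 2751.3 / 1.000 = 2751.30.
Real GDP 2001 = 4017.0 / 1.693 = 2372.71.
Real growth = 2372.71 / 2751.30 − 1 = -0.1376.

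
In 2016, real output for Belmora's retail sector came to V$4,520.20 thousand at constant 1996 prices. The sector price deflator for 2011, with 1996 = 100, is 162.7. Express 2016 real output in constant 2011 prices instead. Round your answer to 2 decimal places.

Real output in 2011 prices = Real output in 1996 prices × (P_2011/P_1996) = 4520.20 × 1.627 = 7354.37.

V$7,354.37 thousand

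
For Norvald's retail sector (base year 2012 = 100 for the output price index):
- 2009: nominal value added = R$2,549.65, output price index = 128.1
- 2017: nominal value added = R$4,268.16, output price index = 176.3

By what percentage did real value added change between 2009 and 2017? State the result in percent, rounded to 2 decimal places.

21.63%

Deflate each year: 2009 → 2549.65/1.281 = 1990.36; 2017 → 4268.16/1.763 = 2420.96.
So real value added changed by 2420.96/1990.36 − 1 = 0.2163, i.e. 21.63%.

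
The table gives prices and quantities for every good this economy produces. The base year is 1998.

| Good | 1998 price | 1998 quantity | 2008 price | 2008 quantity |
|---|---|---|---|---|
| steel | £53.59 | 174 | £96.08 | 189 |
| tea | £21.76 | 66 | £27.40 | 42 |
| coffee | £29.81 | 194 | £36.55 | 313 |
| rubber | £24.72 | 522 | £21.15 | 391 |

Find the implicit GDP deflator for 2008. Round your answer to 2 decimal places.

Nominal GDP 2008 = 96.08·189 + 27.40·42 + 36.55·313 + 21.15·391 = 39019.72.
Real GDP 2008 (at 1998 prices) = 53.59·189 + 21.76·42 + 29.81·313 + 24.72·391 = 30038.48.
Deflator = Nominal/Real × 100 = 39019.72/30038.48 × 100 = 129.899.

129.90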